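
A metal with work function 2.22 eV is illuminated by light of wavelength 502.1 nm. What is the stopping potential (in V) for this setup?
0.2493 V

The stopping potential V_s satisfies: eV_s = KE_max

First, find KE_max using Einstein's equation:
E_photon = hc/λ = 2.4693 eV
KE_max = E_photon - φ = 2.4693 - 2.22 = 0.2493 eV

Since eV_s = KE_max:
V_s = KE_max/e = 0.2493 V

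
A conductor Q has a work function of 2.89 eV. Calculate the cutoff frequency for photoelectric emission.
6.9880e+14 Hz

The threshold frequency is when the photon energy equals the work function:
hf₀ = φ

Solving for f₀:
f₀ = φ/h = (2.89 eV × 1.602×10⁻¹⁹ J/eV) / (6.626×10⁻³⁴ J·s)
f₀ = 6.9880e+14 Hz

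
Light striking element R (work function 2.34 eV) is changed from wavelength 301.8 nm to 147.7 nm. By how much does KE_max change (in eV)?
4.2862 eV

Using Einstein's equation: KE_max = hc/λ - φ

For λ₁ = 301.8 nm:
KE₁ = hc/λ₁ - φ = 4.1082 - 2.34 = 1.7682 eV

For λ₂ = 147.7 nm:
KE₂ = hc/λ₂ - φ = 8.3943 - 2.34 = 6.0543 eV

Change in KE:
ΔKE = KE₂ - KE₁ = 6.0543 - 1.7682 = 4.2862 eV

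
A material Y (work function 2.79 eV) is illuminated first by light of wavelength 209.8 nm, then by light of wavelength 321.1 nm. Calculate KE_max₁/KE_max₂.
2.9122

Using Einstein's equation: KE_max = hc/λ - φ

For λ₁ = 209.8 nm:
E₁ = hc/λ₁ = 5.9096 eV
KE₁ = E₁ - φ = 5.9096 - 2.79 = 3.1196 eV

For λ₂ = 321.1 nm:
E₂ = hc/λ₂ = 3.8612 eV
KE₂ = E₂ - φ = 3.8612 - 2.79 = 1.0712 eV

Ratio: KE₁/KE₂ = 3.1196/1.0712 = 2.9122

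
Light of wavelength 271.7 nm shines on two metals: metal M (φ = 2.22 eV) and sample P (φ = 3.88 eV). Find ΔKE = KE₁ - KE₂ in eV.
1.6600 eV

Using KE_max = hc/λ - φ for each metal:

Photon energy: E = hc/λ = 4.5633 eV

For metal M (φ₁ = 2.22 eV):
KE₁ = E - φ₁ = 4.5633 - 2.22 = 2.3433 eV

For sample P (φ₂ = 3.88 eV):
KE₂ = E - φ₂ = 4.5633 - 3.88 = 0.6833 eV

Difference:
ΔKE = KE₁ - KE₂ = 2.3433 - 0.6833 = 1.6600 eV

Note: The difference equals the difference in work functions: 3.88 - 2.22 = 1.66 eV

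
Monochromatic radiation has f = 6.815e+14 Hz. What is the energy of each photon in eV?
2.8185 eV

Using E = hf:

E = hf = (6.626×10⁻³⁴ J·s)(6.815e+14 Hz)
E = 2.8185 eV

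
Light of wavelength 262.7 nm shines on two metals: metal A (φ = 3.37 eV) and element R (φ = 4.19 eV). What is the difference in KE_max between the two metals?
0.8200 eV

Using KE_max = hc/λ - φ for each metal:

Photon energy: E = hc/λ = 4.7196 eV

For metal A (φ₁ = 3.37 eV):
KE₁ = E - φ₁ = 4.7196 - 3.37 = 1.3496 eV

For element R (φ₂ = 4.19 eV):
KE₂ = E - φ₂ = 4.7196 - 4.19 = 0.5296 eV

Difference:
ΔKE = KE₁ - KE₂ = 1.3496 - 0.5296 = 0.8200 eV

Note: The difference equals the difference in work functions: 4.19 - 3.37 = 0.82 eV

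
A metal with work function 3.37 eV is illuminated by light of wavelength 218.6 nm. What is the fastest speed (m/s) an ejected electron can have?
8.9982e+05 m/s

First, find the maximum kinetic energy:
E_photon = hc/λ = 5.6717 eV
KE_max = E_photon - φ = 5.6717 - 3.37 = 2.3017 eV

Convert to Joules: KE_max = 2.3017 × 1.602×10⁻¹⁹ J = 3.6878e-19 J

Then use KE = ½mv² to find velocity:
v = √(2·KE/m) = √(2 × 3.6878e-19 J / 9.109e-31 kg)
v = 8.9982e+05 m/s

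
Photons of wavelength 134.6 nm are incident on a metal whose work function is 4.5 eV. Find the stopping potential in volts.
4.7113 V

The stopping potential V_s satisfies: eV_s = KE_max

First, find KE_max using Einstein's equation:
E_photon = hc/λ = 9.2113 eV
KE_max = E_photon - φ = 9.2113 - 4.5 = 4.7113 eV

Since eV_s = KE_max:
V_s = KE_max/e = 4.7113 V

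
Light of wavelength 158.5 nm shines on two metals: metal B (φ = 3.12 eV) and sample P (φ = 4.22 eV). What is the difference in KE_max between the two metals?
1.1000 eV

Using KE_max = hc/λ - φ for each metal:

Photon energy: E = hc/λ = 7.8223 eV

For metal B (φ₁ = 3.12 eV):
KE₁ = E - φ₁ = 7.8223 - 3.12 = 4.7023 eV

For sample P (φ₂ = 4.22 eV):
KE₂ = E - φ₂ = 7.8223 - 4.22 = 3.6023 eV

Difference:
ΔKE = KE₁ - KE₂ = 4.7023 - 3.6023 = 1.1000 eV

Note: The difference equals the difference in work functions: 4.22 - 3.12 = 1.10 eV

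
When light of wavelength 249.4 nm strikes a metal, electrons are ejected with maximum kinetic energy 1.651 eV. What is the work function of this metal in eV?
3.32 eV

From Einstein's photoelectric equation: KE_max = hf - φ = hc/λ - φ

Rearranging for φ:
φ = hc/λ - KE_max

Calculate photon energy:
E_photon = hc/λ = 4.9713 eV

Therefore:
φ = 4.9713 - 1.651 = 3.32 eV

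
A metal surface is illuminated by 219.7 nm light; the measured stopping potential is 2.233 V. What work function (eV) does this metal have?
3.41 eV

The stopping potential gives the maximum kinetic energy: KE_max = eV_s = 2.233 eV

From Einstein's photoelectric equation: KE_max = hc/λ - φ
Rearranging: φ = hc/λ - KE_max

Calculate photon energy:
E_photon = hc/λ = (6.626×10⁻³⁴ J·s)(3×10⁸ m/s) / (219.7×10⁻⁹ m) = 5.6433 eV

Therefore:
φ = 5.6433 - 2.233 = 3.41 eV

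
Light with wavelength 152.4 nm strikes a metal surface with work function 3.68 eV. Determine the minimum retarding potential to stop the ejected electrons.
4.4554 V

The stopping potential V_s satisfies: eV_s = KE_max

First, find KE_max using Einstein's equation:
E_photon = hc/λ = 8.1354 eV
KE_max = E_photon - φ = 8.1354 - 3.68 = 4.4554 eV

Since eV_s = KE_max:
V_s = KE_max/e = 4.4554 V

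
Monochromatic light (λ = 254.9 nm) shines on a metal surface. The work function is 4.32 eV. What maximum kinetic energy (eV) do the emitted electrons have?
0.5440 eV

Using Einstein's photoelectric equation: KE_max = hf - φ = hc/λ - φ

First, calculate the photon energy:
E_photon = hc/λ = (6.626×10⁻³⁴ J·s)(3×10⁸ m/s) / (254.9×10⁻⁹ m)
E_photon = 4.8640 eV

Then, the maximum kinetic energy:
KE_max = E_photon - φ = 4.8640 eV - 4.32 eV = 0.5440 eV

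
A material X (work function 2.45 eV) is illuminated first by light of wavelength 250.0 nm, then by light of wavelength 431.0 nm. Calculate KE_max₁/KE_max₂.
5.8814

Using Einstein's equation: KE_max = hc/λ - φ

For λ₁ = 250.0 nm:
E₁ = hc/λ₁ = 4.9594 eV
KE₁ = E₁ - φ = 4.9594 - 2.45 = 2.5094 eV

For λ₂ = 431.0 nm:
E₂ = hc/λ₂ = 2.8767 eV
KE₂ = E₂ - φ = 2.8767 - 2.45 = 0.4267 eV

Ratio: KE₁/KE₂ = 2.5094/0.4267 = 5.8814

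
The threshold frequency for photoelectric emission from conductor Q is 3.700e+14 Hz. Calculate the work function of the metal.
1.53 eV

At the threshold frequency, photon energy equals work function:
φ = hf₀

Calculating:
φ = (6.626×10⁻³⁴ J·s)(3.700e+14 Hz)
φ = 1.53 eV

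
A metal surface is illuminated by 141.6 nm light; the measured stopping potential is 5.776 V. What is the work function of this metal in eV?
2.98 eV

The stopping potential gives the maximum kinetic energy: KE_max = eV_s = 5.776 eV

From Einstein's photoelectric equation: KE_max = hc/λ - φ
Rearranging: φ = hc/λ - KE_max

Calculate photon energy:
E_photon = hc/λ = (6.626×10⁻³⁴ J·s)(3×10⁸ m/s) / (141.6×10⁻⁹ m) = 8.7559 eV

Therefore:
φ = 8.7559 - 5.776 = 2.98 eV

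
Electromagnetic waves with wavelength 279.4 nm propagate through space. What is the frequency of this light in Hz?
1.0730e+15 Hz

Using the wave equation: c = fλ

Solving for frequency:
f = c/λ = (3×10⁸ m/s) / (279.4×10⁻⁹ m)
f = 1.0730e+15 Hz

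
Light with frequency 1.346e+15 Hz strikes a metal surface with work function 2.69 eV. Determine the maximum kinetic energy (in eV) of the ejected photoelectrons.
2.8766 eV

Using Einstein's photoelectric equation: KE_max = hf - φ

First, calculate the photon energy:
E_photon = hf = (6.626×10⁻³⁴ J·s)(1.346e+15 Hz)
E_photon = 5.5666 eV

Then, the maximum kinetic energy:
KE_max = E_photon - φ = 5.5666 eV - 2.69 eV = 2.8766 eV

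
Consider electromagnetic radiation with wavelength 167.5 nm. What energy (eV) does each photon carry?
7.4020 eV

Using E = hf = hc/λ:

E = hc/λ = (6.626×10⁻³⁴ J·s)(3×10⁸ m/s) / (167.5×10⁻⁹ m)
E = 7.4020 eV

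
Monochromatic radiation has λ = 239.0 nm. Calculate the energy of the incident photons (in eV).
5.1876 eV

Using E = hf = hc/λ:

E = hc/λ = (6.626×10⁻³⁴ J·s)(3×10⁸ m/s) / (239.0×10⁻⁹ m)
E = 5.1876 eV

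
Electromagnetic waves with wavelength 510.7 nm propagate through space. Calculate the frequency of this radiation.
5.8702e+14 Hz

Using the wave equation: c = fλ

Solving for frequency:
f = c/λ = (3×10⁸ m/s) / (510.7×10⁻⁹ m)
f = 5.8702e+14 Hz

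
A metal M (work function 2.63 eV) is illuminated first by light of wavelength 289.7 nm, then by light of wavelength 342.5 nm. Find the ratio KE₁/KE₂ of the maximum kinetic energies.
1.6664

Using Einstein's equation: KE_max = hc/λ - φ

For λ₁ = 289.7 nm:
E₁ = hc/λ₁ = 4.2797 eV
KE₁ = E₁ - φ = 4.2797 - 2.63 = 1.6497 eV

For λ₂ = 342.5 nm:
E₂ = hc/λ₂ = 3.6200 eV
KE₂ = E₂ - φ = 3.6200 - 2.63 = 0.9900 eV

Ratio: KE₁/KE₂ = 1.6497/0.9900 = 1.6664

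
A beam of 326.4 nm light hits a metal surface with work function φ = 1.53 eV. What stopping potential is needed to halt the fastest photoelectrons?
2.2685 V

The stopping potential V_s satisfies: eV_s = KE_max

First, find KE_max using Einstein's equation:
E_photon = hc/λ = 3.7985 eV
KE_max = E_photon - φ = 3.7985 - 1.53 = 2.2685 eV

Since eV_s = KE_max:
V_s = KE_max/e = 2.2685 V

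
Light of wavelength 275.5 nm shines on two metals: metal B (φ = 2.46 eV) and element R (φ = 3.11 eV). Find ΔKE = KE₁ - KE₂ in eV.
0.6500 eV

Using KE_max = hc/λ - φ for each metal:

Photon energy: E = hc/λ = 4.5003 eV

For metal B (φ₁ = 2.46 eV):
KE₁ = E - φ₁ = 4.5003 - 2.46 = 2.0403 eV

For element R (φ₂ = 3.11 eV):
KE₂ = E - φ₂ = 4.5003 - 3.11 = 1.3903 eV

Difference:
ΔKE = KE₁ - KE₂ = 2.0403 - 1.3903 = 0.6500 eV

Note: The difference equals the difference in work functions: 3.11 - 2.46 = 0.65 eV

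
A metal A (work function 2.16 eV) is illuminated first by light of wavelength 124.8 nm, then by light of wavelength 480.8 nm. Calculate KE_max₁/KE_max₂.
18.5682

Using Einstein's equation: KE_max = hc/λ - φ

For λ₁ = 124.8 nm:
E₁ = hc/λ₁ = 9.9346 eV
KE₁ = E₁ - φ = 9.9346 - 2.16 = 7.7746 eV

For λ₂ = 480.8 nm:
E₂ = hc/λ₂ = 2.5787 eV
KE₂ = E₂ - φ = 2.5787 - 2.16 = 0.4187 eV

Ratio: KE₁/KE₂ = 7.7746/0.4187 = 18.5682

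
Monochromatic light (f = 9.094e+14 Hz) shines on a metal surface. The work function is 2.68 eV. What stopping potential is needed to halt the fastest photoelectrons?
1.0810 V

The stopping potential V_s satisfies: eV_s = KE_max

First, find KE_max using Einstein's equation:
E_photon = hf = (6.626×10⁻³⁴ J·s)(9.094e+14 Hz) = 3.7610 eV
KE_max = E_photon - φ = 3.7610 - 2.68 = 1.0810 eV

Since eV_s = KE_max:
V_s = KE_max/e = 1.0810 V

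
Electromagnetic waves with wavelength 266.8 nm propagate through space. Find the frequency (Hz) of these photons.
1.1237e+15 Hz

Using the wave equation: c = fλ

Solving for frequency:
f = c/λ = (3×10⁸ m/s) / (266.8×10⁻⁹ m)
f = 1.1237e+15 Hz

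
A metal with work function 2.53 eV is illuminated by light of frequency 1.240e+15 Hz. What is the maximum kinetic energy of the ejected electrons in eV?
2.5982 eV

Using Einstein's photoelectric equation: KE_max = hf - φ

First, calculate the photon energy:
E_photon = hf = (6.626×10⁻³⁴ J·s)(1.240e+15 Hz)
E_photon = 5.1282 eV

Then, the maximum kinetic energy:
KE_max = E_photon - φ = 5.1282 eV - 2.53 eV = 2.5982 eV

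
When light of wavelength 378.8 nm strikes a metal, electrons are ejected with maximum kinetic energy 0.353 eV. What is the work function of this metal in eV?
2.92 eV

From Einstein's photoelectric equation: KE_max = hf - φ = hc/λ - φ

Rearranging for φ:
φ = hc/λ - KE_max

Calculate photon energy:
E_photon = hc/λ = 3.2731 eV

Therefore:
φ = 3.2731 - 0.353 = 2.92 eV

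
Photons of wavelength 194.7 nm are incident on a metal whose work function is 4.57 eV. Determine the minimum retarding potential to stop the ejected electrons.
1.7980 V

The stopping potential V_s satisfies: eV_s = KE_max

First, find KE_max using Einstein's equation:
E_photon = hc/λ = 6.3680 eV
KE_max = E_photon - φ = 6.3680 - 4.57 = 1.7980 eV

Since eV_s = KE_max:
V_s = KE_max/e = 1.7980 V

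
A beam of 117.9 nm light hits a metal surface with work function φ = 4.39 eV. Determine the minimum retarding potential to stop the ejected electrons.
6.1260 V

The stopping potential V_s satisfies: eV_s = KE_max

First, find KE_max using Einstein's equation:
E_photon = hc/λ = 10.5160 eV
KE_max = E_photon - φ = 10.5160 - 4.39 = 6.1260 eV

Since eV_s = KE_max:
V_s = KE_max/e = 6.1260 V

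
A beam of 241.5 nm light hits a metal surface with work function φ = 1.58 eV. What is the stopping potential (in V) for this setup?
3.5539 V

The stopping potential V_s satisfies: eV_s = KE_max

First, find KE_max using Einstein's equation:
E_photon = hc/λ = 5.1339 eV
KE_max = E_photon - φ = 5.1339 - 1.58 = 3.5539 eV

Since eV_s = KE_max:
V_s = KE_max/e = 3.5539 V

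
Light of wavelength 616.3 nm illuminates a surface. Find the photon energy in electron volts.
2.0118 eV

Using E = hf = hc/λ:

E = hc/λ = (6.626×10⁻³⁴ J·s)(3×10⁸ m/s) / (616.3×10⁻⁹ m)
E = 2.0118 eV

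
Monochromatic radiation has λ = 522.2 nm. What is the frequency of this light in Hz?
5.7410e+14 Hz

Using the wave equation: c = fλ

Solving for frequency:
f = c/λ = (3×10⁸ m/s) / (522.2×10⁻⁹ m)
f = 5.7410e+14 Hz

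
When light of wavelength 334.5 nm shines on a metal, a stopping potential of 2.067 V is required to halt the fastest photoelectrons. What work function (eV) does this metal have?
1.64 eV

The stopping potential gives the maximum kinetic energy: KE_max = eV_s = 2.067 eV

From Einstein's photoelectric equation: KE_max = hc/λ - φ
Rearranging: φ = hc/λ - KE_max

Calculate photon energy:
E_photon = hc/λ = (6.626×10⁻³⁴ J·s)(3×10⁸ m/s) / (334.5×10⁻⁹ m) = 3.7066 eV

Therefore:
φ = 3.7066 - 2.067 = 1.64 eV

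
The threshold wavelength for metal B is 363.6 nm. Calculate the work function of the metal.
3.41 eV

At the threshold wavelength, photon energy equals work function:
φ = hc/λ₀

Calculating:
φ = (6.626×10⁻³⁴ J·s)(3×10⁸ m/s) / (363.6×10⁻⁹ m)
φ = 3.41 eV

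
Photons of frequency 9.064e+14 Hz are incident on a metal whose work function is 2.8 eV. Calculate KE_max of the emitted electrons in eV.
0.9486 eV

Using Einstein's photoelectric equation: KE_max = hf - φ

First, calculate the photon energy:
E_photon = hf = (6.626×10⁻³⁴ J·s)(9.064e+14 Hz)
E_photon = 3.7486 eV

Then, the maximum kinetic energy:
KE_max = E_photon - φ = 3.7486 eV - 2.8 eV = 0.9486 eV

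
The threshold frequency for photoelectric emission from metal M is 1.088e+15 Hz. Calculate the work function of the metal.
4.50 eV

At the threshold frequency, photon energy equals work function:
φ = hf₀

Calculating:
φ = (6.626×10⁻³⁴ J·s)(1.088e+15 Hz)
φ = 4.50 eV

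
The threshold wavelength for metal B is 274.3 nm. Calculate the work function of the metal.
4.52 eV

At the threshold wavelength, photon energy equals work function:
φ = hc/λ₀

Calculating:
φ = (6.626×10⁻³⁴ J·s)(3×10⁸ m/s) / (274.3×10⁻⁹ m)
φ = 4.52 eV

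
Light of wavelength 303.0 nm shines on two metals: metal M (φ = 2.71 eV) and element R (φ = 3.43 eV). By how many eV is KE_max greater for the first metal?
0.7200 eV

Using KE_max = hc/λ - φ for each metal:

Photon energy: E = hc/λ = 4.0919 eV

For metal M (φ₁ = 2.71 eV):
KE₁ = E - φ₁ = 4.0919 - 2.71 = 1.3819 eV

For element R (φ₂ = 3.43 eV):
KE₂ = E - φ₂ = 4.0919 - 3.43 = 0.6619 eV

Difference:
ΔKE = KE₁ - KE₂ = 1.3819 - 0.6619 = 0.7200 eV

Note: The difference equals the difference in work functions: 3.43 - 2.71 = 0.72 eV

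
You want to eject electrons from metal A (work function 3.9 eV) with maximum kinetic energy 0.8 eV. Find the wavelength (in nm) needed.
263.80 nm

From Einstein's equation: KE_max = hc/λ - φ

Rearranging for λ:
hc/λ = KE_max + φ
λ = hc/(KE_max + φ)

Required photon energy:
E_photon = KE_max + φ = 0.8 + 3.9 = 4.70 eV

Required wavelength:
λ = hc/E_photon = (6.626×10⁻³⁴)(3×10⁸) / (4.70 × 1.602×10⁻¹⁹)
λ = 263.80 nm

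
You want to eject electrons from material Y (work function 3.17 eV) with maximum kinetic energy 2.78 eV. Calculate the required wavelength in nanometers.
208.38 nm

From Einstein's equation: KE_max = hc/λ - φ

Rearranging for λ:
hc/λ = KE_max + φ
λ = hc/(KE_max + φ)

Required photon energy:
E_photon = KE_max + φ = 2.78 + 3.17 = 5.95 eV

Required wavelength:
λ = hc/E_photon = (6.626×10⁻³⁴)(3×10⁸) / (5.95 × 1.602×10⁻¹⁹)
λ = 208.38 nm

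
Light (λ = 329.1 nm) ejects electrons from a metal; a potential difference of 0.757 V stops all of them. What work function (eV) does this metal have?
3.01 eV

The stopping potential gives the maximum kinetic energy: KE_max = eV_s = 0.757 eV

From Einstein's photoelectric equation: KE_max = hc/λ - φ
Rearranging: φ = hc/λ - KE_max

Calculate photon energy:
E_photon = hc/λ = (6.626×10⁻³⁴ J·s)(3×10⁸ m/s) / (329.1×10⁻⁹ m) = 3.7674 eV

Therefore:
φ = 3.7674 - 0.757 = 3.01 eV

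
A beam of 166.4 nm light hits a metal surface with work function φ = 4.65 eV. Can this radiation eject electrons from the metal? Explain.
Yes

For photoemission, the photon energy must exceed the work function.

Photon energy: E = hc/λ = 7.4510 eV
Work function: φ = 4.65 eV

Since E_photon (7.4510 eV) > φ (4.65 eV), photoemission WILL occur.
The threshold wavelength is λ₀ = hc/φ = 266.6 nm.
Since 166.4 nm < 266.6 nm, the light has sufficient energy.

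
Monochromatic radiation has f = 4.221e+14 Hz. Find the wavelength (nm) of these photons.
710.24 nm

Using the wave equation: c = fλ

Solving for wavelength:
λ = c/f = (3×10⁸ m/s) / (4.221e+14 Hz)
λ = 710.24 nm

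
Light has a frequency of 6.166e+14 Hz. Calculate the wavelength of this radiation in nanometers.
486.20 nm

Using the wave equation: c = fλ

Solving for wavelength:
λ = c/f = (3×10⁸ m/s) / (6.166e+14 Hz)
λ = 486.20 nm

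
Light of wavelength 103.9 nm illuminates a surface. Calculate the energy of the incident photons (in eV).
11.9330 eV

Using E = hf = hc/λ:

E = hc/λ = (6.626×10⁻³⁴ J·s)(3×10⁸ m/s) / (103.9×10⁻⁹ m)
E = 11.9330 eV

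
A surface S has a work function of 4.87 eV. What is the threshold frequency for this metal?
1.1776e+15 Hz

The threshold frequency is when the photon energy equals the work function:
hf₀ = φ

Solving for f₀:
f₀ = φ/h = (4.87 eV × 1.602×10⁻¹⁹ J/eV) / (6.626×10⁻³⁴ J·s)
f₀ = 1.1776e+15 Hz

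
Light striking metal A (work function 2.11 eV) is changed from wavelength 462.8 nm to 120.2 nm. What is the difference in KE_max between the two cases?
7.6358 eV

Using Einstein's equation: KE_max = hc/λ - φ

For λ₁ = 462.8 nm:
KE₁ = hc/λ₁ - φ = 2.6790 - 2.11 = 0.5690 eV

For λ₂ = 120.2 nm:
KE₂ = hc/λ₂ - φ = 10.3148 - 2.11 = 8.2048 eV

Change in KE:
ΔKE = KE₂ - KE₁ = 8.2048 - 0.5690 = 7.6358 eV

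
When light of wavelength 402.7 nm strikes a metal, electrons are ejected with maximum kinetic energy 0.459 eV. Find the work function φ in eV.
2.62 eV

From Einstein's photoelectric equation: KE_max = hf - φ = hc/λ - φ

Rearranging for φ:
φ = hc/λ - KE_max

Calculate photon energy:
E_photon = hc/λ = 3.0788 eV

Therefore:
φ = 3.0788 - 0.459 = 2.62 eV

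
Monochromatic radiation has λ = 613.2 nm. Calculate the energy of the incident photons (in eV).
2.0219 eV

Using E = hf = hc/λ:

E = hc/λ = (6.626×10⁻³⁴ J·s)(3×10⁸ m/s) / (613.2×10⁻⁹ m)
E = 2.0219 eV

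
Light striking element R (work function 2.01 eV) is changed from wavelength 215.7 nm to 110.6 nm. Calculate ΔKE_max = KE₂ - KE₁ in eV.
5.4622 eV

Using Einstein's equation: KE_max = hc/λ - φ

For λ₁ = 215.7 nm:
KE₁ = hc/λ₁ - φ = 5.7480 - 2.01 = 3.7380 eV

For λ₂ = 110.6 nm:
KE₂ = hc/λ₂ - φ = 11.2101 - 2.01 = 9.2001 eV

Change in KE:
ΔKE = KE₂ - KE₁ = 9.2001 - 3.7380 = 5.4622 eV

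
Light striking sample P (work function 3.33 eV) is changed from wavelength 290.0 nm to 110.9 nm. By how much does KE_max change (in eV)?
6.9045 eV

Using Einstein's equation: KE_max = hc/λ - φ

For λ₁ = 290.0 nm:
KE₁ = hc/λ₁ - φ = 4.2753 - 3.33 = 0.9453 eV

For λ₂ = 110.9 nm:
KE₂ = hc/λ₂ - φ = 11.1798 - 3.33 = 7.8498 eV

Change in KE:
ΔKE = KE₂ - KE₁ = 7.8498 - 0.9453 = 6.9045 eV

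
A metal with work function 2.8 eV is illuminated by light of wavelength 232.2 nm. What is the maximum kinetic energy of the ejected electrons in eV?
2.5395 eV

Using Einstein's photoelectric equation: KE_max = hf - φ = hc/λ - φ

First, calculate the photon energy:
E_photon = hc/λ = (6.626×10⁻³⁴ J·s)(3×10⁸ m/s) / (232.2×10⁻⁹ m)
E_photon = 5.3395 eV

Then, the maximum kinetic energy:
KE_max = E_photon - φ = 5.3395 eV - 2.8 eV = 2.5395 eV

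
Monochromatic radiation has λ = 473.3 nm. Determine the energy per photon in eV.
2.6196 eV

Using E = hf = hc/λ:

E = hc/λ = (6.626×10⁻³⁴ J·s)(3×10⁸ m/s) / (473.3×10⁻⁹ m)
E = 2.6196 eV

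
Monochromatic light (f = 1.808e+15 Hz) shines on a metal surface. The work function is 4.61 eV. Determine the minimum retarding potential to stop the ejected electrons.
2.8673 V

The stopping potential V_s satisfies: eV_s = KE_max

First, find KE_max using Einstein's equation:
E_photon = hf = (6.626×10⁻³⁴ J·s)(1.808e+15 Hz) = 7.4773 eV
KE_max = E_photon - φ = 7.4773 - 4.61 = 2.8673 eV

Since eV_s = KE_max:
V_s = KE_max/e = 2.8673 V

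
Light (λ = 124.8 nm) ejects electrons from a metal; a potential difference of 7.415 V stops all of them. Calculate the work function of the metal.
2.52 eV

The stopping potential gives the maximum kinetic energy: KE_max = eV_s = 7.415 eV

From Einstein's photoelectric equation: KE_max = hc/λ - φ
Rearranging: φ = hc/λ - KE_max

Calculate photon energy:
E_photon = hc/λ = (6.626×10⁻³⁴ J·s)(3×10⁸ m/s) / (124.8×10⁻⁹ m) = 9.9346 eV

Therefore:
φ = 9.9346 - 7.415 = 2.52 eV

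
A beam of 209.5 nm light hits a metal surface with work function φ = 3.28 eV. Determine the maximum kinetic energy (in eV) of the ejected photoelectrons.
2.6381 eV

Using Einstein's photoelectric equation: KE_max = hf - φ = hc/λ - φ

First, calculate the photon energy:
E_photon = hc/λ = (6.626×10⁻³⁴ J·s)(3×10⁸ m/s) / (209.5×10⁻⁹ m)
E_photon = 5.9181 eV

Then, the maximum kinetic energy:
KE_max = E_photon - φ = 5.9181 eV - 3.28 eV = 2.6381 eV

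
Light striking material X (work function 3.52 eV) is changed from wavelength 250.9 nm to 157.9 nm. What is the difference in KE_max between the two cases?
2.9105 eV

Using Einstein's equation: KE_max = hc/λ - φ

For λ₁ = 250.9 nm:
KE₁ = hc/λ₁ - φ = 4.9416 - 3.52 = 1.4216 eV

For λ₂ = 157.9 nm:
KE₂ = hc/λ₂ - φ = 7.8521 - 3.52 = 4.3321 eV

Change in KE:
ΔKE = KE₂ - KE₁ = 4.3321 - 1.4216 = 2.9105 eV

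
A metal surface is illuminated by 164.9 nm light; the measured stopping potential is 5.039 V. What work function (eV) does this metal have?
2.48 eV

The stopping potential gives the maximum kinetic energy: KE_max = eV_s = 5.039 eV

From Einstein's photoelectric equation: KE_max = hc/λ - φ
Rearranging: φ = hc/λ - KE_max

Calculate photon energy:
E_photon = hc/λ = (6.626×10⁻³⁴ J·s)(3×10⁸ m/s) / (164.9×10⁻⁹ m) = 7.5188 eV

Therefore:
φ = 7.5188 - 5.039 = 2.48 eV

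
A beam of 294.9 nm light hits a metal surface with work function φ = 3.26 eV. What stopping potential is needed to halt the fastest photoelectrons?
0.9443 V

The stopping potential V_s satisfies: eV_s = KE_max

First, find KE_max using Einstein's equation:
E_photon = hc/λ = 4.2043 eV
KE_max = E_photon - φ = 4.2043 - 3.26 = 0.9443 eV

Since eV_s = KE_max:
V_s = KE_max/e = 0.9443 V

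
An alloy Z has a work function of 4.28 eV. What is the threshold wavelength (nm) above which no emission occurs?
289.68 nm

The threshold wavelength is when the photon energy equals the work function:
hc/λ₀ = φ

Solving for λ₀:
λ₀ = hc/φ = (6.626×10⁻³⁴ J·s)(3×10⁸ m/s) / (4.28 eV × 1.602×10⁻¹⁹ J/eV)
λ₀ = 289.68 nm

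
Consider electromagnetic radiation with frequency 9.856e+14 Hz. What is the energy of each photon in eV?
4.0761 eV

Using E = hf:

E = hf = (6.626×10⁻³⁴ J·s)(9.856e+14 Hz)
E = 4.0761 eV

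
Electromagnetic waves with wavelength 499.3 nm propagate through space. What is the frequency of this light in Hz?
6.0043e+14 Hz

Using the wave equation: c = fλ

Solving for frequency:
f = c/λ = (3×10⁸ m/s) / (499.3×10⁻⁹ m)
f = 6.0043e+14 Hz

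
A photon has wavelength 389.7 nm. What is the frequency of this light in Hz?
7.6929e+14 Hz

Using the wave equation: c = fλ

Solving for frequency:
f = c/λ = (3×10⁸ m/s) / (389.7×10⁻⁹ m)
f = 7.6929e+14 Hz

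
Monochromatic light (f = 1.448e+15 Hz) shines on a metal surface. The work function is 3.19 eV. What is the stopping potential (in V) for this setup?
2.7984 V

The stopping potential V_s satisfies: eV_s = KE_max

First, find KE_max using Einstein's equation:
E_photon = hf = (6.626×10⁻³⁴ J·s)(1.448e+15 Hz) = 5.9884 eV
KE_max = E_photon - φ = 5.9884 - 3.19 = 2.7984 eV

Since eV_s = KE_max:
V_s = KE_max/e = 2.7984 V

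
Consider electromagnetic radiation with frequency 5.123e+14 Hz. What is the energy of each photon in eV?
2.1187 eV

Using E = hf:

E = hf = (6.626×10⁻³⁴ J·s)(5.123e+14 Hz)
E = 2.1187 eV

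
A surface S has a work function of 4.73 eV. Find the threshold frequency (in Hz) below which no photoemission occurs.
1.1437e+15 Hz

The threshold frequency is when the photon energy equals the work function:
hf₀ = φ

Solving for f₀:
f₀ = φ/h = (4.73 eV × 1.602×10⁻¹⁹ J/eV) / (6.626×10⁻³⁴ J·s)
f₀ = 1.1437e+15 Hz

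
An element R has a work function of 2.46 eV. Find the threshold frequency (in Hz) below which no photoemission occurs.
5.9483e+14 Hz

The threshold frequency is when the photon energy equals the work function:
hf₀ = φ

Solving for f₀:
f₀ = φ/h = (2.46 eV × 1.602×10⁻¹⁹ J/eV) / (6.626×10⁻³⁴ J·s)
f₀ = 5.9483e+14 Hz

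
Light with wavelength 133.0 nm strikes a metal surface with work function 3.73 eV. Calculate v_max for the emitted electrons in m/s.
1.4025e+06 m/s

First, find the maximum kinetic energy:
E_photon = hc/λ = 9.3221 eV
KE_max = E_photon - φ = 9.3221 - 3.73 = 5.5921 eV

Convert to Joules: KE_max = 5.5921 × 1.602×10⁻¹⁹ J = 8.9596e-19 J

Then use KE = ½mv² to find velocity:
v = √(2·KE/m) = √(2 × 8.9596e-19 J / 9.109e-31 kg)
v = 1.4025e+06 m/s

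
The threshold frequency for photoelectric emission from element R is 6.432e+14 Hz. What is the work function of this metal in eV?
2.66 eV

At the threshold frequency, photon energy equals work function:
φ = hf₀

Calculating:
φ = (6.626×10⁻³⁴ J·s)(6.432e+14 Hz)
φ = 2.66 eV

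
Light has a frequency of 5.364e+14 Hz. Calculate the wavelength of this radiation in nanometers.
558.90 nm

Using the wave equation: c = fλ

Solving for wavelength:
λ = c/f = (3×10⁸ m/s) / (5.364e+14 Hz)
λ = 558.90 nm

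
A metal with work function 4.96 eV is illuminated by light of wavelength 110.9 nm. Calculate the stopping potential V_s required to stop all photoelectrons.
6.2198 V

The stopping potential V_s satisfies: eV_s = KE_max

First, find KE_max using Einstein's equation:
E_photon = hc/λ = 11.1798 eV
KE_max = E_photon - φ = 11.1798 - 4.96 = 6.2198 eV

Since eV_s = KE_max:
V_s = KE_max/e = 6.2198 V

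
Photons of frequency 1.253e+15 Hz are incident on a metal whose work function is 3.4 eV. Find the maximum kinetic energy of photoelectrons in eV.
1.7820 eV

Using Einstein's photoelectric equation: KE_max = hf - φ

First, calculate the photon energy:
E_photon = hf = (6.626×10⁻³⁴ J·s)(1.253e+15 Hz)
E_photon = 5.1820 eV

Then, the maximum kinetic energy:
KE_max = E_photon - φ = 5.1820 eV - 3.4 eV = 1.7820 eV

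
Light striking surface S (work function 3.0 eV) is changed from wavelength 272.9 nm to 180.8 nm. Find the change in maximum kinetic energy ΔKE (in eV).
2.3143 eV

Using Einstein's equation: KE_max = hc/λ - φ

For λ₁ = 272.9 nm:
KE₁ = hc/λ₁ - φ = 4.5432 - 3.0 = 1.5432 eV

For λ₂ = 180.8 nm:
KE₂ = hc/λ₂ - φ = 6.8575 - 3.0 = 3.8575 eV

Change in KE:
ΔKE = KE₂ - KE₁ = 3.8575 - 1.5432 = 2.3143 eV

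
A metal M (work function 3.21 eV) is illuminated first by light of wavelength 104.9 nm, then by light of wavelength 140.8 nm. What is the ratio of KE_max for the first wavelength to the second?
1.5386

Using Einstein's equation: KE_max = hc/λ - φ

For λ₁ = 104.9 nm:
E₁ = hc/λ₁ = 11.8193 eV
KE₁ = E₁ - φ = 11.8193 - 3.21 = 8.6093 eV

For λ₂ = 140.8 nm:
E₂ = hc/λ₂ = 8.8057 eV
KE₂ = E₂ - φ = 8.8057 - 3.21 = 5.5957 eV

Ratio: KE₁/KE₂ = 8.6093/5.5957 = 1.5386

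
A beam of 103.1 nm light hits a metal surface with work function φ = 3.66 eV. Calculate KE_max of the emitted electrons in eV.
8.3656 eV

Using Einstein's photoelectric equation: KE_max = hf - φ = hc/λ - φ

First, calculate the photon energy:
E_photon = hc/λ = (6.626×10⁻³⁴ J·s)(3×10⁸ m/s) / (103.1×10⁻⁹ m)
E_photon = 12.0256 eV

Then, the maximum kinetic energy:
KE_max = E_photon - φ = 12.0256 eV - 3.66 eV = 8.3656 eV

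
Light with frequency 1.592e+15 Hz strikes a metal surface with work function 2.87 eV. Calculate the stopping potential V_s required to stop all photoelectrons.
3.7140 V

The stopping potential V_s satisfies: eV_s = KE_max

First, find KE_max using Einstein's equation:
E_photon = hf = (6.626×10⁻³⁴ J·s)(1.592e+15 Hz) = 6.5840 eV
KE_max = E_photon - φ = 6.5840 - 2.87 = 3.7140 eV

Since eV_s = KE_max:
V_s = KE_max/e = 3.7140 V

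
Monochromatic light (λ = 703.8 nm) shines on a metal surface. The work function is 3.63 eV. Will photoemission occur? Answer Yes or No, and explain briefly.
No

For photoemission, the photon energy must exceed the work function.

Photon energy: E = hc/λ = 1.7616 eV
Work function: φ = 3.63 eV

Since E_photon (1.7616 eV) < φ (3.63 eV), photoemission will NOT occur.
The threshold wavelength is λ₀ = hc/φ = 341.6 nm.
Since 703.8 nm > 341.6 nm, the photons lack sufficient energy.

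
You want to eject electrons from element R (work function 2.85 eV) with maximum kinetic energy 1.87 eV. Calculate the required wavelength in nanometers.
262.68 nm

From Einstein's equation: KE_max = hc/λ - φ

Rearranging for λ:
hc/λ = KE_max + φ
λ = hc/(KE_max + φ)

Required photon energy:
E_photon = KE_max + φ = 1.87 + 2.85 = 4.72 eV

Required wavelength:
λ = hc/E_photon = (6.626×10⁻³⁴)(3×10⁸) / (4.72 × 1.602×10⁻¹⁹)
λ = 262.68 nm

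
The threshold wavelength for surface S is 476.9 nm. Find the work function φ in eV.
2.60 eV

At the threshold wavelength, photon energy equals work function:
φ = hc/λ₀

Calculating:
φ = (6.626×10⁻³⁴ J·s)(3×10⁸ m/s) / (476.9×10⁻⁹ m)
φ = 2.60 eV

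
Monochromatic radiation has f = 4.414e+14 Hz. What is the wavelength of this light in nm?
679.19 nm

Using the wave equation: c = fλ

Solving for wavelength:
λ = c/f = (3×10⁸ m/s) / (4.414e+14 Hz)
λ = 679.19 nm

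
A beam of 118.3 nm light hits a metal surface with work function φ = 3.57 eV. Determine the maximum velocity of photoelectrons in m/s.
1.5591e+06 m/s

First, find the maximum kinetic energy:
E_photon = hc/λ = 10.4805 eV
KE_max = E_photon - φ = 10.4805 - 3.57 = 6.9105 eV

Convert to Joules: KE_max = 6.9105 × 1.602×10⁻¹⁹ J = 1.1072e-18 J

Then use KE = ½mv² to find velocity:
v = √(2·KE/m) = √(2 × 1.1072e-18 J / 9.109e-31 kg)
v = 1.5591e+06 m/s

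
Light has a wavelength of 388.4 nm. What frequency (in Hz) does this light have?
7.7187e+14 Hz

Using the wave equation: c = fλ

Solving for frequency:
f = c/λ = (3×10⁸ m/s) / (388.4×10⁻⁹ m)
f = 7.7187e+14 Hz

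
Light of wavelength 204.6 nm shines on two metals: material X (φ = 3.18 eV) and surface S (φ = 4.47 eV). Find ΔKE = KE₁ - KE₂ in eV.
1.2900 eV

Using KE_max = hc/λ - φ for each metal:

Photon energy: E = hc/λ = 6.0598 eV

For material X (φ₁ = 3.18 eV):
KE₁ = E - φ₁ = 6.0598 - 3.18 = 2.8798 eV

For surface S (φ₂ = 4.47 eV):
KE₂ = E - φ₂ = 6.0598 - 4.47 = 1.5898 eV

Difference:
ΔKE = KE₁ - KE₂ = 2.8798 - 1.5898 = 1.2900 eV

Note: The difference equals the difference in work functions: 4.47 - 3.18 = 1.29 eV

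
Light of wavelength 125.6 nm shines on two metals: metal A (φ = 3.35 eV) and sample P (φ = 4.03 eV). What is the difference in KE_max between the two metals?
0.6800 eV

Using KE_max = hc/λ - φ for each metal:

Photon energy: E = hc/λ = 9.8714 eV

For metal A (φ₁ = 3.35 eV):
KE₁ = E - φ₁ = 9.8714 - 3.35 = 6.5214 eV

For sample P (φ₂ = 4.03 eV):
KE₂ = E - φ₂ = 9.8714 - 4.03 = 5.8414 eV

Difference:
ΔKE = KE₁ - KE₂ = 6.5214 - 5.8414 = 0.6800 eV

Note: The difference equals the difference in work functions: 4.03 - 3.35 = 0.68 eV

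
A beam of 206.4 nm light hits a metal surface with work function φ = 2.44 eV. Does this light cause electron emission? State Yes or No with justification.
Yes

For photoemission, the photon energy must exceed the work function.

Photon energy: E = hc/λ = 6.0070 eV
Work function: φ = 2.44 eV

Since E_photon (6.0070 eV) > φ (2.44 eV), photoemission WILL occur.
The threshold wavelength is λ₀ = hc/φ = 508.1 nm.
Since 206.4 nm < 508.1 nm, the light has sufficient energy.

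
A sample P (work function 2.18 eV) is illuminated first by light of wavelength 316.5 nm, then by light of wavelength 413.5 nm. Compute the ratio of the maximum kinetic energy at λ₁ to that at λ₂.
2.1228

Using Einstein's equation: KE_max = hc/λ - φ

For λ₁ = 316.5 nm:
E₁ = hc/λ₁ = 3.9174 eV
KE₁ = E₁ - φ = 3.9174 - 2.18 = 1.7374 eV

For λ₂ = 413.5 nm:
E₂ = hc/λ₂ = 2.9984 eV
KE₂ = E₂ - φ = 2.9984 - 2.18 = 0.8184 eV

Ratio: KE₁/KE₂ = 1.7374/0.8184 = 2.1228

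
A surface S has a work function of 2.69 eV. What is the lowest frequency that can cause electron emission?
6.5044e+14 Hz

The threshold frequency is when the photon energy equals the work function:
hf₀ = φ

Solving for f₀:
f₀ = φ/h = (2.69 eV × 1.602×10⁻¹⁹ J/eV) / (6.626×10⁻³⁴ J·s)
f₀ = 6.5044e+14 Hz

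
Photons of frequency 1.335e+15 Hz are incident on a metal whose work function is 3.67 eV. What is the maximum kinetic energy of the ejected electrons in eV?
1.8511 eV

Using Einstein's photoelectric equation: KE_max = hf - φ

First, calculate the photon energy:
E_photon = hf = (6.626×10⁻³⁴ J·s)(1.335e+15 Hz)
E_photon = 5.5211 eV

Then, the maximum kinetic energy:
KE_max = E_photon - φ = 5.5211 eV - 3.67 eV = 1.8511 eV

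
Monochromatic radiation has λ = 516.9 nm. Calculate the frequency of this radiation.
5.7998e+14 Hz

Using the wave equation: c = fλ

Solving for frequency:
f = c/λ = (3×10⁸ m/s) / (516.9×10⁻⁹ m)
f = 5.7998e+14 Hz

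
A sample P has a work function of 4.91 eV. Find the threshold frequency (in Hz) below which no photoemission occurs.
1.1872e+15 Hz

The threshold frequency is when the photon energy equals the work function:
hf₀ = φ

Solving for f₀:
f₀ = φ/h = (4.91 eV × 1.602×10⁻¹⁹ J/eV) / (6.626×10⁻³⁴ J·s)
f₀ = 1.1872e+15 Hz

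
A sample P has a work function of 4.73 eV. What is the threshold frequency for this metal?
1.1437e+15 Hz

The threshold frequency is when the photon energy equals the work function:
hf₀ = φ

Solving for f₀:
f₀ = φ/h = (4.73 eV × 1.602×10⁻¹⁹ J/eV) / (6.626×10⁻³⁴ J·s)
f₀ = 1.1437e+15 Hz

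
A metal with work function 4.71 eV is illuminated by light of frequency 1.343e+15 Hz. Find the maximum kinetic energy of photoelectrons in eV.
0.8442 eV

Using Einstein's photoelectric equation: KE_max = hf - φ

First, calculate the photon energy:
E_photon = hf = (6.626×10⁻³⁴ J·s)(1.343e+15 Hz)
E_photon = 5.5542 eV

Then, the maximum kinetic energy:
KE_max = E_photon - φ = 5.5542 eV - 4.71 eV = 0.8442 eV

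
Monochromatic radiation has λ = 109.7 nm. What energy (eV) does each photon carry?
11.3021 eV

Using E = hf = hc/λ:

E = hc/λ = (6.626×10⁻³⁴ J·s)(3×10⁸ m/s) / (109.7×10⁻⁹ m)
E = 11.3021 eV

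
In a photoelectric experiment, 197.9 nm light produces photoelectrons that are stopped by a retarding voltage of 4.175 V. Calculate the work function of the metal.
2.09 eV

The stopping potential gives the maximum kinetic energy: KE_max = eV_s = 4.175 eV

From Einstein's photoelectric equation: KE_max = hc/λ - φ
Rearranging: φ = hc/λ - KE_max

Calculate photon energy:
E_photon = hc/λ = (6.626×10⁻³⁴ J·s)(3×10⁸ m/s) / (197.9×10⁻⁹ m) = 6.2650 eV

Therefore:
φ = 6.2650 - 4.175 = 2.09 eV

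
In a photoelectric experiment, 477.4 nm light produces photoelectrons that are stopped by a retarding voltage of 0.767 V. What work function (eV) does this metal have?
1.83 eV

The stopping potential gives the maximum kinetic energy: KE_max = eV_s = 0.767 eV

From Einstein's photoelectric equation: KE_max = hc/λ - φ
Rearranging: φ = hc/λ - KE_max

Calculate photon energy:
E_photon = hc/λ = (6.626×10⁻³⁴ J·s)(3×10⁸ m/s) / (477.4×10⁻⁹ m) = 2.5971 eV

Therefore:
φ = 2.5971 - 0.767 = 1.83 eV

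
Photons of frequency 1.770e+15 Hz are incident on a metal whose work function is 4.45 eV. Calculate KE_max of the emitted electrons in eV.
2.8701 eV

Using Einstein's photoelectric equation: KE_max = hf - φ

First, calculate the photon energy:
E_photon = hf = (6.626×10⁻³⁴ J·s)(1.770e+15 Hz)
E_photon = 7.3201 eV

Then, the maximum kinetic energy:
KE_max = E_photon - φ = 7.3201 eV - 4.45 eV = 2.8701 eV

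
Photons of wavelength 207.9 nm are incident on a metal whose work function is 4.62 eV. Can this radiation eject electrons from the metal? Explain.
Yes

For photoemission, the photon energy must exceed the work function.

Photon energy: E = hc/λ = 5.9636 eV
Work function: φ = 4.62 eV

Since E_photon (5.9636 eV) > φ (4.62 eV), photoemission WILL occur.
The threshold wavelength is λ₀ = hc/φ = 268.4 nm.
Since 207.9 nm < 268.4 nm, the light has sufficient energy.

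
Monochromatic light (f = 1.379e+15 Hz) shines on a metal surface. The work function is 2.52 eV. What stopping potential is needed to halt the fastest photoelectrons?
3.1831 V

The stopping potential V_s satisfies: eV_s = KE_max

First, find KE_max using Einstein's equation:
E_photon = hf = (6.626×10⁻³⁴ J·s)(1.379e+15 Hz) = 5.7031 eV
KE_max = E_photon - φ = 5.7031 - 2.52 = 3.1831 eV

Since eV_s = KE_max:
V_s = KE_max/e = 3.1831 V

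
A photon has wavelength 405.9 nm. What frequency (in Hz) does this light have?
7.3859e+14 Hz

Using the wave equation: c = fλ

Solving for frequency:
f = c/λ = (3×10⁸ m/s) / (405.9×10⁻⁹ m)
f = 7.3859e+14 Hz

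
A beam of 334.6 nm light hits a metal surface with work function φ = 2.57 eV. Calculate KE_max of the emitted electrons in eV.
1.1354 eV

Using Einstein's photoelectric equation: KE_max = hf - φ = hc/λ - φ

First, calculate the photon energy:
E_photon = hc/λ = (6.626×10⁻³⁴ J·s)(3×10⁸ m/s) / (334.6×10⁻⁹ m)
E_photon = 3.7054 eV

Then, the maximum kinetic energy:
KE_max = E_photon - φ = 3.7054 eV - 2.57 eV = 1.1354 eV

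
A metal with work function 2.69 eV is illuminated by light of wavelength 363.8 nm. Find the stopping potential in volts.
0.7180 V

The stopping potential V_s satisfies: eV_s = KE_max

First, find KE_max using Einstein's equation:
E_photon = hc/λ = 3.4080 eV
KE_max = E_photon - φ = 3.4080 - 2.69 = 0.7180 eV

Since eV_s = KE_max:
V_s = KE_max/e = 0.7180 V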